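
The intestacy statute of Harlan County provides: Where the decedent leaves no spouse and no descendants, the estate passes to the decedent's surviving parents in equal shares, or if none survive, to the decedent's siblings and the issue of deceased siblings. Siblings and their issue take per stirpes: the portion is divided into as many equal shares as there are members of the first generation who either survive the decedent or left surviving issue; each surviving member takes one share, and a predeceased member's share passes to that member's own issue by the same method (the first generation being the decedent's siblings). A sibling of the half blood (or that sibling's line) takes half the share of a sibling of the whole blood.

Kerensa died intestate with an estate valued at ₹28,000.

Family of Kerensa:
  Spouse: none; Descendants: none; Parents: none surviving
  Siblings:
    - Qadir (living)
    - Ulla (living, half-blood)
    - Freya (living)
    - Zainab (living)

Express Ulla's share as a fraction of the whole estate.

Ulla receives 1/7 of the estate.

The entire ₹28,000 passes to the siblings and their issue.
Counting each half-blood sibling's line as half a unit, there are 7/2 units in ₹28,000, so one unit is ₹8,000. Whole-blood lines (Qadir, Freya, and Zainab) take ₹8,000 each; half-blood lines (Ulla) take ₹4,000 each.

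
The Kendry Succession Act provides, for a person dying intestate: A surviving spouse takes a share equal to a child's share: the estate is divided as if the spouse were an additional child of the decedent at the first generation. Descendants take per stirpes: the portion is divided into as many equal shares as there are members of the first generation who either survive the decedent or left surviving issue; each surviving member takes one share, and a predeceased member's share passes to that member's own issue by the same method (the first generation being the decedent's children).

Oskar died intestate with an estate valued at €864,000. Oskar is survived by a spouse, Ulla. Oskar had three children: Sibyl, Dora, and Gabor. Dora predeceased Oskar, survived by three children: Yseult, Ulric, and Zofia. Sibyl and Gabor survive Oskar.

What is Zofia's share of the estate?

The spouse counts as an additional share at the children's level, so there are 4 primary shares of €216,000. Ulla takes one such share (€216,000).
The children's combined portion (€648,000) is divided into 3 shares of €216,000: Sibyl and Gabor each take €216,000; Dora's €216,000 share passes to Dora's issue.
Dora's share (€216,000) is divided into 3 shares of €72,000: Yseult, Ulric, and Zofia each take €72,000.

Zofia receives €72,000.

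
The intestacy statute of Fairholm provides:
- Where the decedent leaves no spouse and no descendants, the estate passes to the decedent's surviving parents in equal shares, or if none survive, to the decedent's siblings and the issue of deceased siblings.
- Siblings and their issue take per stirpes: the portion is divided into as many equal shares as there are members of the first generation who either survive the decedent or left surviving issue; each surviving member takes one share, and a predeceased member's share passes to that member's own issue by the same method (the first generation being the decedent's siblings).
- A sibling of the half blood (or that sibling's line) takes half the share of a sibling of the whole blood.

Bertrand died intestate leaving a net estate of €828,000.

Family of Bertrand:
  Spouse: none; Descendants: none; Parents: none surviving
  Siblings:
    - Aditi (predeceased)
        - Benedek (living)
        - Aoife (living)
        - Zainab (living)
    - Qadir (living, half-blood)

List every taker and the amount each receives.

Benedek: €184,000; Aoife: €184,000; Zainab: €184,000; Qadir: €276,000

The entire €828,000 passes to the siblings and their issue.
Counting each half-blood sibling's line as half a unit, there are 3/2 units in €828,000, so one unit is €552,000. Whole-blood lines (Aditi) take €552,000 each; half-blood lines (Qadir) take €276,000 each.
Aditi's share (€552,000) is divided into 3 shares of €184,000: Benedek, Aoife, and Zainab each take €184,000.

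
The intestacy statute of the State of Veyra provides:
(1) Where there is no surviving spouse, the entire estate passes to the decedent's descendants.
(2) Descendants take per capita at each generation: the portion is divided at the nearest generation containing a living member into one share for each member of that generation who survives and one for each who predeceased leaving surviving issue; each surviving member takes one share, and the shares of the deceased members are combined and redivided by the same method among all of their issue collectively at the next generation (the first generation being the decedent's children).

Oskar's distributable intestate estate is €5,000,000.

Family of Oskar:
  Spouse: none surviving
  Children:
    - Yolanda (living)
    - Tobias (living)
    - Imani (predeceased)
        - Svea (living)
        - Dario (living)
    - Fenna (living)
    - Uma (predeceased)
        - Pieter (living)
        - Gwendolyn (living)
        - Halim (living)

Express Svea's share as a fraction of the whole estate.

The entire €5,000,000 passes to the descendants.
That amount (€5,000,000) is divided at the children's generation into 5 shares of €1,000,000. Yolanda, Tobias, and Fenna each take €1,000,000. The 2 shares of the deceased (Imani and Uma) are combined into a pool of €2,000,000.
That pool (€2,000,000) is divided at the grandchildren's generation equally among Svea, Dario, Pieter, Gwendolyn, and Halim: €400,000 each.

Svea receives 2/25 of the estate.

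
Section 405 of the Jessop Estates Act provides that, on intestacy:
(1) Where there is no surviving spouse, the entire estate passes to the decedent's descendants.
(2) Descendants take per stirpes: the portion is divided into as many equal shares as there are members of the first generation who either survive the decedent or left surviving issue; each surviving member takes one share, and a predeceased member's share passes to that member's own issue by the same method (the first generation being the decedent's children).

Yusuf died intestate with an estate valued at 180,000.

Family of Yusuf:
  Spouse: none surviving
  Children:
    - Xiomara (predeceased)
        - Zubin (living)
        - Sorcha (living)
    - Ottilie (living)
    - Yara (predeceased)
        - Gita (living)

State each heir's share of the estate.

Zubin: 30,000; Sorcha: 30,000; Ottilie: 60,000; Gita: 60,000

The entire 180,000 passes to the descendants.
That amount (180,000) is divided into 3 shares of 60,000: Ottilie takes 60,000; Xiomara's 60,000 share passes to Xiomara's issue; Yara's 60,000 share passes to Yara's issue.
Xiomara's share (60,000) is divided into 2 shares of 30,000: Zubin and Sorcha each take 30,000.
Yara's share (60,000) passes entirely to Gita.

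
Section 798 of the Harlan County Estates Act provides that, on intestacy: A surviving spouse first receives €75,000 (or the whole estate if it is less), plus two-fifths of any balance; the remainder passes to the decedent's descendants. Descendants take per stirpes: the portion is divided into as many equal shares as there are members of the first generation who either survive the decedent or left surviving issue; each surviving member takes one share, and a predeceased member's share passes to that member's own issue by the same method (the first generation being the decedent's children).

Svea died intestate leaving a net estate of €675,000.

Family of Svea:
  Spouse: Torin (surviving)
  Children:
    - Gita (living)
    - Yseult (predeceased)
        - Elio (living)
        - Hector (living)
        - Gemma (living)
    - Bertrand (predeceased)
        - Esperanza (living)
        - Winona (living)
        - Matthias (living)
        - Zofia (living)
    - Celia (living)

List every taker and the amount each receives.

Torin first takes €75,000, leaving a balance of €600,000. Torin then takes two-fifths of the balance (€240,000), for a total of €315,000. The remaining €360,000 passes to the descendants.
The descendants' portion (€360,000) is divided into 4 shares of €90,000: Gita and Celia each take €90,000; Yseult's €90,000 share passes to Yseult's issue; Bertrand's €90,000 share passes to Bertrand's issue.
Yseult's share (€90,000) is divided into 3 shares of €30,000: Elio, Hector, and Gemma each take €30,000.
Bertrand's share (€90,000) is divided into 4 shares of €22,500: Esperanza, Winona, Matthias, and Zofia each take €22,500.

Torin: €315,000; Gita: €90,000; Elio: €30,000; Hector: €30,000; Gemma: €30,000; Esperanza: €22,500; Winona: €22,500; Matthias: €22,500; Zofia: €22,500; Celia: €90,000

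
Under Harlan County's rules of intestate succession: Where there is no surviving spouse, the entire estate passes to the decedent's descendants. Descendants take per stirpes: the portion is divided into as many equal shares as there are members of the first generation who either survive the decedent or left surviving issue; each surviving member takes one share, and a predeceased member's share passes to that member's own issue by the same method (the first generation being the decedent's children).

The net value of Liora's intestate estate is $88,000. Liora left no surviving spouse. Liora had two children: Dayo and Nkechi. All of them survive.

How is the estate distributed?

Dayo: $44,000; Nkechi: $44,000

The entire $88,000 passes to the descendants.
That amount ($88,000) is divided into 2 shares of $44,000: Dayo and Nkechi each take $44,000.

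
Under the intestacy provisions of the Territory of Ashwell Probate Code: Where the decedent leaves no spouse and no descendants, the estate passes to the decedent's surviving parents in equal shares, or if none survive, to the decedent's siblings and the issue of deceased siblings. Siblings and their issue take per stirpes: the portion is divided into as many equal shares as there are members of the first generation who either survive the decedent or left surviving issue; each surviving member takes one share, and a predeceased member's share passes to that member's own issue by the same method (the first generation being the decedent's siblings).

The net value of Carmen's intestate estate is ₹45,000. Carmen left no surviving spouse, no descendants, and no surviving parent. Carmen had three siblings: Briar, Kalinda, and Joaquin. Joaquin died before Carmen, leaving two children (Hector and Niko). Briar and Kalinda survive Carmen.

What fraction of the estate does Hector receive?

The entire ₹45,000 passes to the siblings and their issue.
That amount (₹45,000) is divided into 3 shares of ₹15,000: Briar and Kalinda each take ₹15,000; Joaquin's ₹15,000 share passes to Joaquin's issue.
Joaquin's share (₹15,000) is divided into 2 shares of ₹7,500: Hector and Niko each take ₹7,500.

Hector receives 1/6 of the estate.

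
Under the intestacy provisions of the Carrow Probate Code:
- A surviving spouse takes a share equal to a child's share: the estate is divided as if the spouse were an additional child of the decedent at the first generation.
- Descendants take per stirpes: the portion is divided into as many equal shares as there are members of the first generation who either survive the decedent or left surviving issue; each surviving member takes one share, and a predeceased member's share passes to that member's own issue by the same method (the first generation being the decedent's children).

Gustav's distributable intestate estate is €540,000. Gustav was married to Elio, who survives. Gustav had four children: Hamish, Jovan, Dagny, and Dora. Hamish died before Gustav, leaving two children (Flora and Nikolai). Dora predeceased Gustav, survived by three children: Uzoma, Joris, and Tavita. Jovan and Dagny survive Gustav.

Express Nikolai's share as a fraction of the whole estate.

Nikolai receives 1/10 of the estate.

The spouse counts as an additional share at the children's level, so there are 5 primary shares of €108,000. Elio takes one such share (€108,000).
The children's combined portion (€432,000) is divided into 4 shares of €108,000: Jovan and Dagny each take €108,000; Hamish's €108,000 share passes to Hamish's issue; Dora's €108,000 share passes to Dora's issue.
Hamish's share (€108,000) is divided into 2 shares of €54,000: Flora and Nikolai each take €54,000.
Dora's share (€108,000) is divided into 3 shares of €36,000: Uzoma, Joris, and Tavita each take €36,000.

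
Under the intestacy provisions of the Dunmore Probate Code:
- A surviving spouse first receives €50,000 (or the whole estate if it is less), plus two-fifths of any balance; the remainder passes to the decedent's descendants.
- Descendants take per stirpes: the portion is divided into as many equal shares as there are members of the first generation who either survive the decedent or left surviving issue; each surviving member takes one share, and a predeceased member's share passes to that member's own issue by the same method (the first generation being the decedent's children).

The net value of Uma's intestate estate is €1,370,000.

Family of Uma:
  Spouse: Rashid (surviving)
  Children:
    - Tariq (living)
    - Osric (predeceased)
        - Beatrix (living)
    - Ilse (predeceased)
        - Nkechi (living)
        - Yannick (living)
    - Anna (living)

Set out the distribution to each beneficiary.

Rashid first takes €50,000, leaving a balance of €1,320,000. Rashid then takes two-fifths of the balance (€528,000), for a total of €578,000. The remaining €792,000 passes to the descendants.
The descendants' portion (€792,000) is divided into 4 shares of €198,000: Tariq and Anna each take €198,000; Osric's €198,000 share passes to Osric's issue; Ilse's €198,000 share passes to Ilse's issue.
Osric's share (€198,000) passes entirely to Beatrix.
Ilse's share (€198,000) is divided into 2 shares of €99,000: Nkechi and Yannick each take €99,000.

Rashid: €578,000; Tariq: €198,000; Beatrix: €198,000; Nkechi: €99,000; Yannick: €99,000; Anna: €198,000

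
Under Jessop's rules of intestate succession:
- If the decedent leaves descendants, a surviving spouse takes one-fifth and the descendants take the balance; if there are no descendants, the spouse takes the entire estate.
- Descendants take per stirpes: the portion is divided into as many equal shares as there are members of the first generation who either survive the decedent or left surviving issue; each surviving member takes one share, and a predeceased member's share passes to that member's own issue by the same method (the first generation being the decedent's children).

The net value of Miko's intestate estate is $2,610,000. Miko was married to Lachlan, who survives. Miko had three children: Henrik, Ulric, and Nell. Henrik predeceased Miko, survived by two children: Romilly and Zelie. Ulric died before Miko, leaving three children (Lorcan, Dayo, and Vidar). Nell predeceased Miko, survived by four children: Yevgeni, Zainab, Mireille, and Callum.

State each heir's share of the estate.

Lachlan: $522,000; Romilly: $348,000; Zelie: $348,000; Lorcan: $232,000; Dayo: $232,000; Vidar: $232,000; Yevgeni: $174,000; Zainab: $174,000; Mireille: $174,000; Callum: $174,000

Lachlan takes one-fifth of $2,610,000 = $522,000. The remaining $2,088,000 passes to the descendants.
The descendants' portion ($2,088,000) is divided into 3 shares of $696,000: Henrik's $696,000 share passes to Henrik's issue; Ulric's $696,000 share passes to Ulric's issue; Nell's $696,000 share passes to Nell's issue.
Henrik's share ($696,000) is divided into 2 shares of $348,000: Romilly and Zelie each take $348,000.
Ulric's share ($696,000) is divided into 3 shares of $232,000: Lorcan, Dayo, and Vidar each take $232,000.
Nell's share ($696,000) is divided into 4 shares of $174,000: Yevgeni, Zainab, Mireille, and Callum each take $174,000.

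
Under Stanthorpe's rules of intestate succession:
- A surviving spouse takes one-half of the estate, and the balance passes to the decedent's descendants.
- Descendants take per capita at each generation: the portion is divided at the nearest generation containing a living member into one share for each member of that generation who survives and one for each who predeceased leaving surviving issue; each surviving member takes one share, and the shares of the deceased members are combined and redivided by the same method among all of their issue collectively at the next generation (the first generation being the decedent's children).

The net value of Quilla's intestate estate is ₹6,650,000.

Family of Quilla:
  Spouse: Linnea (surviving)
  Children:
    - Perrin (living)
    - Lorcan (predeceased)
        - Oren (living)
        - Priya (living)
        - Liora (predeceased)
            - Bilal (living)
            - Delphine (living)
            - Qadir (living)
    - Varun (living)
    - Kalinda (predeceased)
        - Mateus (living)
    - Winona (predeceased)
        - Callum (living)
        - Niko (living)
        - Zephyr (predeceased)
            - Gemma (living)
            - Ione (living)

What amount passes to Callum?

Callum receives ₹285,000.

Linnea takes one-half of ₹6,650,000 = ₹3,325,000. The remaining ₹3,325,000 passes to the descendants.
The descendants' portion (₹3,325,000) is divided at the children's generation into 5 shares of ₹665,000. Perrin and Varun each take ₹665,000. The 3 shares of the deceased (Lorcan, Kalinda, and Winona) are combined into a pool of ₹1,995,000.
That pool (₹1,995,000) is divided at the grandchildren's generation into 7 shares of ₹285,000. Oren, Priya, Mateus, Callum, and Niko each take ₹285,000. The 2 shares of the deceased (Liora and Zephyr) are combined into a pool of ₹570,000.
That pool (₹570,000) is divided at the great-grandchildren's generation equally among Bilal, Delphine, Qadir, Gemma, and Ione: ₹114,000 each.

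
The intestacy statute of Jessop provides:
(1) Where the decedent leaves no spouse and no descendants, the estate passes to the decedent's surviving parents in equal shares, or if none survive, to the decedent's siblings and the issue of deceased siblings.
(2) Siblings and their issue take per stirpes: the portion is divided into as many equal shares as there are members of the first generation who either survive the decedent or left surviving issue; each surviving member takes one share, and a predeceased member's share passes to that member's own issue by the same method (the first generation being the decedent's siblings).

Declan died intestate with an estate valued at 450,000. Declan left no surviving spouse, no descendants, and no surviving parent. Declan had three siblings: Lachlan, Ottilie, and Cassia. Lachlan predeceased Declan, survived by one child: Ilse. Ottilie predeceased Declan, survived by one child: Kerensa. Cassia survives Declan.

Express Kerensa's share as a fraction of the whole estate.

Kerensa receives 1/3 of the estate.

The entire 450,000 passes to the siblings and their issue.
That amount (450,000) is divided into 3 shares of 150,000: Cassia takes 150,000; Lachlan's 150,000 share passes to Lachlan's issue; Ottilie's 150,000 share passes to Ottilie's issue.
Lachlan's share (150,000) passes entirely to Ilse.
Ottilie's share (150,000) passes entirely to Kerensa.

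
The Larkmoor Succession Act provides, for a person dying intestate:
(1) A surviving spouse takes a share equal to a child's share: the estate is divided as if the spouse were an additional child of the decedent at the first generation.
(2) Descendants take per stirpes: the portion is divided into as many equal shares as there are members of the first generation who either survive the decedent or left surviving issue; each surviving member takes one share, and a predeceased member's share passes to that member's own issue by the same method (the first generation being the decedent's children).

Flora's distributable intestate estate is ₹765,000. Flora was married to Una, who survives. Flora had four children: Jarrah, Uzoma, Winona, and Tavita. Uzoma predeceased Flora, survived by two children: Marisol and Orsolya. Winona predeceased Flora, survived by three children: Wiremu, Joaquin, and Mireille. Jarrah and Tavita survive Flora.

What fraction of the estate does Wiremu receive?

Wiremu receives 1/15 of the estate.

The spouse counts as an additional share at the children's level, so there are 5 primary shares of ₹153,000. Una takes one such share (₹153,000).
The children's combined portion (₹612,000) is divided into 4 shares of ₹153,000: Jarrah and Tavita each take ₹153,000; Uzoma's ₹153,000 share passes to Uzoma's issue; Winona's ₹153,000 share passes to Winona's issue.
Uzoma's share (₹153,000) is divided into 2 shares of ₹76,500: Marisol and Orsolya each take ₹76,500.
Winona's share (₹153,000) is divided into 3 shares of ₹51,000: Wiremu, Joaquin, and Mireille each take ₹51,000.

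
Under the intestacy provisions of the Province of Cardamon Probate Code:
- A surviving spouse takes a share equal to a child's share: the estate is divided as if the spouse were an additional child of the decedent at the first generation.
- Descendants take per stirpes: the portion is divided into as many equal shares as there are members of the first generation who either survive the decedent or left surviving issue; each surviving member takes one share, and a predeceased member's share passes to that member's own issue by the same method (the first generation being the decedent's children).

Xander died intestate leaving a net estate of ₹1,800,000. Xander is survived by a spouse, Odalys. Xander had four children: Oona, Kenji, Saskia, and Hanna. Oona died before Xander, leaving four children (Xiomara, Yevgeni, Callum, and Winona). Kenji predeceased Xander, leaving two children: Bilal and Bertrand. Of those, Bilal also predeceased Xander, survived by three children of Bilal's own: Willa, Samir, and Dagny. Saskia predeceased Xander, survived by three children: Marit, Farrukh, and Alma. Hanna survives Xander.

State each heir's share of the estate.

The spouse counts as an additional share at the children's level, so there are 5 primary shares of ₹360,000. Odalys takes one such share (₹360,000).
The children's combined portion (₹1,440,000) is divided into 4 shares of ₹360,000: Hanna takes ₹360,000; Oona's ₹360,000 share passes to Oona's issue; Kenji's ₹360,000 share passes to Kenji's issue; Saskia's ₹360,000 share passes to Saskia's issue.
Oona's share (₹360,000) is divided into 4 shares of ₹90,000: Xiomara, Yevgeni, Callum, and Winona each take ₹90,000.
Kenji's share (₹360,000) is divided into 2 shares of ₹180,000: Bertrand takes ₹180,000; Bilal's ₹180,000 share passes to Bilal's issue.
Bilal's share (₹180,000) is divided into 3 shares of ₹60,000: Willa, Samir, and Dagny each take ₹60,000.
Saskia's share (₹360,000) is divided into 3 shares of ₹120,000: Marit, Farrukh, and Alma each take ₹120,000.

Odalys: ₹360,000; Xiomara: ₹90,000; Yevgeni: ₹90,000; Callum: ₹90,000; Winona: ₹90,000; Willa: ₹60,000; Samir: ₹60,000; Dagny: ₹60,000; Bertrand: ₹180,000; Marit: ₹120,000; Farrukh: ₹120,000; Alma: ₹120,000; Hanna: ₹360,000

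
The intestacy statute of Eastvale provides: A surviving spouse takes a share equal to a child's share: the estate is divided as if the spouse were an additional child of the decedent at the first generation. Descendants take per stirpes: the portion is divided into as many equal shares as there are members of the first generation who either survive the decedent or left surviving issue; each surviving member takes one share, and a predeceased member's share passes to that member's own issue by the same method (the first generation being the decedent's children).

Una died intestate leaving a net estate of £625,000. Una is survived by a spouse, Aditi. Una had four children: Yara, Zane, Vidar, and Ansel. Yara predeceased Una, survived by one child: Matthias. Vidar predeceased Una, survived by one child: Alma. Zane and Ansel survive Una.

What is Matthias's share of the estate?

The spouse counts as an additional share at the children's level, so there are 5 primary shares of £125,000. Aditi takes one such share (£125,000).
The children's combined portion (£500,000) is divided into 4 shares of £125,000: Zane and Ansel each take £125,000; Yara's £125,000 share passes to Yara's issue; Vidar's £125,000 share passes to Vidar's issue.
Yara's share (£125,000) passes entirely to Matthias.
Vidar's share (£125,000) passes entirely to Alma.

Matthias receives £125,000.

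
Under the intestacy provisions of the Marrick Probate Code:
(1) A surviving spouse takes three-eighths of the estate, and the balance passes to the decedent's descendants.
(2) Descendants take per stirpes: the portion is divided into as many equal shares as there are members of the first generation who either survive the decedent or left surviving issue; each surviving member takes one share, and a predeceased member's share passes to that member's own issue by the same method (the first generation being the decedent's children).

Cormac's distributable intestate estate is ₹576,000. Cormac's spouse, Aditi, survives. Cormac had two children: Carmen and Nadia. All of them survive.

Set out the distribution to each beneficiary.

Aditi: ₹216,000; Carmen: ₹180,000; Nadia: ₹180,000

Aditi takes three-eighths of ₹576,000 = ₹216,000. The remaining ₹360,000 passes to the descendants.
The descendants' portion (₹360,000) is divided into 2 shares of ₹180,000: Carmen and Nadia each take ₹180,000.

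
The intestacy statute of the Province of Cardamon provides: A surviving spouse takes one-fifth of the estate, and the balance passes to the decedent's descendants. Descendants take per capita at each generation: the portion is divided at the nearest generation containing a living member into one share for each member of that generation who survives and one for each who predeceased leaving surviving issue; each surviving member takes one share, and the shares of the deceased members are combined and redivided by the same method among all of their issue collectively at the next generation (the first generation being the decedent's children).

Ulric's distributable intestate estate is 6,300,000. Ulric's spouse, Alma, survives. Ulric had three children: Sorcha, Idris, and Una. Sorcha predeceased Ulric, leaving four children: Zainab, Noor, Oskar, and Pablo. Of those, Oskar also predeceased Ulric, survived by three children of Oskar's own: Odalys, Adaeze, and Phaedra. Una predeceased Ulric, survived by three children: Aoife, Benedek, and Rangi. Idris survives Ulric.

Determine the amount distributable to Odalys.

Odalys receives 160,000.

Alma takes one-fifth of 6,300,000 = 1,260,000. The remaining 5,040,000 passes to the descendants.
The descendants' portion (5,040,000) is divided at the children's generation into 3 shares of 1,680,000. Idris takes 1,680,000. The 2 shares of the deceased (Sorcha and Una) are combined into a pool of 3,360,000.
That pool (3,360,000) is divided at the grandchildren's generation into 7 shares of 480,000. Zainab, Noor, Pablo, Aoife, Benedek, and Rangi each take 480,000. The remaining share for the deceased Oskar (480,000) is carried to the next generation.
That pool (480,000) is divided at the great-grandchildren's generation equally among Odalys, Adaeze, and Phaedra: 160,000 each.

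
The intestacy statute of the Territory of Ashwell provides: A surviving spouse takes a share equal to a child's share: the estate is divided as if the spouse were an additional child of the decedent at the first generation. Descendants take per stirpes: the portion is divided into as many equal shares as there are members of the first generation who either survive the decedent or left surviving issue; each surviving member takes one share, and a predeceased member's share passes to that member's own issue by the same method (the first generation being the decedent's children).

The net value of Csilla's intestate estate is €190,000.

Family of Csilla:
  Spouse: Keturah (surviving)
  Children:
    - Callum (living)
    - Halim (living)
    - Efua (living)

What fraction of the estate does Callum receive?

The spouse counts as an additional share at the children's level, so there are 4 primary shares of €47,500. Keturah takes one such share (€47,500).
The children's combined portion (€142,500) is divided into 3 shares of €47,500: Callum, Halim, and Efua each take €47,500.

Callum receives 1/4 of the estate.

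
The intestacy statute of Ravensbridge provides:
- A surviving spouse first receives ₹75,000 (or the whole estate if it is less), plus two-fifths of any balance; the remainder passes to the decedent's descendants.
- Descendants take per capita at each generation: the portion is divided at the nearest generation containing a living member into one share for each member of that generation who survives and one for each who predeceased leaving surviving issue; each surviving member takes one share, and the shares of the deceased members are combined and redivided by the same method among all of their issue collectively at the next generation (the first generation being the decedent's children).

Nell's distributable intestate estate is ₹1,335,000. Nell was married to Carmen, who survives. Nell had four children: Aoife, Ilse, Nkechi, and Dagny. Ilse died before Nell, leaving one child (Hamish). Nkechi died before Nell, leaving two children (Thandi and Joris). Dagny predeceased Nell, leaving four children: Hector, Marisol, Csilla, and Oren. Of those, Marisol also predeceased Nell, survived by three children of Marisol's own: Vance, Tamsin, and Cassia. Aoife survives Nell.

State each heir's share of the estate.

Carmen first takes ₹75,000, leaving a balance of ₹1,260,000. Carmen then takes two-fifths of the balance (₹504,000), for a total of ₹579,000. The remaining ₹756,000 passes to the descendants.
The descendants' portion (₹756,000) is divided at the children's generation into 4 shares of ₹189,000. Aoife takes ₹189,000. The 3 shares of the deceased (Ilse, Nkechi, and Dagny) are combined into a pool of ₹567,000.
That pool (₹567,000) is divided at the grandchildren's generation into 7 shares of ₹81,000. Hamish, Thandi, Joris, Hector, Csilla, and Oren each take ₹81,000. The remaining share for the deceased Marisol (₹81,000) is carried to the next generation.
That pool (₹81,000) is divided at the great-grandchildren's generation equally among Vance, Tamsin, and Cassia: ₹27,000 each.

Carmen: ₹579,000; Aoife: ₹189,000; Hamish: ₹81,000; Thandi: ₹81,000; Joris: ₹81,000; Hector: ₹81,000; Vance: ₹27,000; Tamsin: ₹27,000; Cassia: ₹27,000; Csilla: ₹81,000; Oren: ₹81,000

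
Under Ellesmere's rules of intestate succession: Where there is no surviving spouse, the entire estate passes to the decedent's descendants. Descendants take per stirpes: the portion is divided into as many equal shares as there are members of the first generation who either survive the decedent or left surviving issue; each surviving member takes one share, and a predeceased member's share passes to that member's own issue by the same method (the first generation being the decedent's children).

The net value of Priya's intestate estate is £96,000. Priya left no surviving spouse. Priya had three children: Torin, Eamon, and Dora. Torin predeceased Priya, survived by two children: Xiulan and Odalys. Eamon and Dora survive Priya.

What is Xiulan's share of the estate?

The entire £96,000 passes to the descendants.
That amount (£96,000) is divided into 3 shares of £32,000: Eamon and Dora each take £32,000; Torin's £32,000 share passes to Torin's issue.
Torin's share (£32,000) is divided into 2 shares of £16,000: Xiulan and Odalys each take £16,000.

Xiulan receives £16,000.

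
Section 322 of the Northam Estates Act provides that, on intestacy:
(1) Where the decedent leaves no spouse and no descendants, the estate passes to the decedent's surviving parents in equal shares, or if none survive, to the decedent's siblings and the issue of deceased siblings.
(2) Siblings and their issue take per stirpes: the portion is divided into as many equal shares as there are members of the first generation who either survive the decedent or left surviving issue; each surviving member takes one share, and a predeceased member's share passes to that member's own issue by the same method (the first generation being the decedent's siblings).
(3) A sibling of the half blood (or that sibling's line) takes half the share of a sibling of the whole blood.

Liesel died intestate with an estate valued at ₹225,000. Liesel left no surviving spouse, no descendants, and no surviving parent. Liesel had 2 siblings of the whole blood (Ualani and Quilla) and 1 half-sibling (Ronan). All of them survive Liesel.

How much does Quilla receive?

Quilla receives ₹90,000.

The entire ₹225,000 passes to the siblings and their issue.
Counting each half-blood sibling's line as half a unit, there are 5/2 units in ₹225,000, so one unit is ₹90,000. Whole-blood lines (Ualani and Quilla) take ₹90,000 each; half-blood lines (Ronan) take ₹45,000 each.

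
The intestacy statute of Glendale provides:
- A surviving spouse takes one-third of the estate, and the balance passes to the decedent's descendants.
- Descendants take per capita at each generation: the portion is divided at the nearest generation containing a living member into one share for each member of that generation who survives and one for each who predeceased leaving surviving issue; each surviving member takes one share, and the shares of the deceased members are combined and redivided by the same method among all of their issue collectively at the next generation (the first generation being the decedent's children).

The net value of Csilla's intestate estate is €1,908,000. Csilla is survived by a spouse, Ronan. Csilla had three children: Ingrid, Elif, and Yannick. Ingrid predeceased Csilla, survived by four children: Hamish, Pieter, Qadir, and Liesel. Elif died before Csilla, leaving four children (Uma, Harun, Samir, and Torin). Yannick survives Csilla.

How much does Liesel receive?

Liesel receives €106,000.

Ronan takes one-third of €1,908,000 = €636,000. The remaining €1,272,000 passes to the descendants.
The descendants' portion (€1,272,000) is divided at the children's generation into 3 shares of €424,000. Yannick takes €424,000. The 2 shares of the deceased (Ingrid and Elif) are combined into a pool of €848,000.
That pool (€848,000) is divided at the grandchildren's generation equally among Hamish, Pieter, Qadir, Liesel, Uma, Harun, Samir, and Torin: €106,000 each.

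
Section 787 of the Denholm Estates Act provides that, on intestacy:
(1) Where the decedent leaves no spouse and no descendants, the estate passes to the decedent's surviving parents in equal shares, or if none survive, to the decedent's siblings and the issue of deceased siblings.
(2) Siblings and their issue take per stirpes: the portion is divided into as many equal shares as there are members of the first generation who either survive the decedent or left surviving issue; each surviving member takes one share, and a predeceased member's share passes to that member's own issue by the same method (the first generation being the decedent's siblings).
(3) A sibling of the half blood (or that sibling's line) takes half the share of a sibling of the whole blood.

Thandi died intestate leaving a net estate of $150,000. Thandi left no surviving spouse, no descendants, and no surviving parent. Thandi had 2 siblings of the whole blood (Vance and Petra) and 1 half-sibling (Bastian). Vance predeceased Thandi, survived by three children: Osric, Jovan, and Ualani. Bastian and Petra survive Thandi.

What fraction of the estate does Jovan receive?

Jovan receives 2/15 of the estate.

The entire $150,000 passes to the siblings and their issue.
Counting each half-blood sibling's line as half a unit, there are 5/2 units in $150,000, so one unit is $60,000. Whole-blood lines (Vance and Petra) take $60,000 each; half-blood lines (Bastian) take $30,000 each.
Vance's share ($60,000) is divided into 3 shares of $20,000: Osric, Jovan, and Ualani each take $20,000.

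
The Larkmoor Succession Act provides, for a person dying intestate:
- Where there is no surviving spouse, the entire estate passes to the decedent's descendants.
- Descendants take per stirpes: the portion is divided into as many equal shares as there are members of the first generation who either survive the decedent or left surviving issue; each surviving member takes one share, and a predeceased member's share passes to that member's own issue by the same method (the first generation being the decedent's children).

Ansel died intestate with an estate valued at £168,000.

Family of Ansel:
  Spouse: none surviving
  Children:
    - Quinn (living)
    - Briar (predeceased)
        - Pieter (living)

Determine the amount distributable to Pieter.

Pieter receives £84,000.

The entire £168,000 passes to the descendants.
That amount (£168,000) is divided into 2 shares of £84,000: Quinn takes £84,000; Briar's £84,000 share passes to Briar's issue.
Briar's share (£84,000) passes entirely to Pieter.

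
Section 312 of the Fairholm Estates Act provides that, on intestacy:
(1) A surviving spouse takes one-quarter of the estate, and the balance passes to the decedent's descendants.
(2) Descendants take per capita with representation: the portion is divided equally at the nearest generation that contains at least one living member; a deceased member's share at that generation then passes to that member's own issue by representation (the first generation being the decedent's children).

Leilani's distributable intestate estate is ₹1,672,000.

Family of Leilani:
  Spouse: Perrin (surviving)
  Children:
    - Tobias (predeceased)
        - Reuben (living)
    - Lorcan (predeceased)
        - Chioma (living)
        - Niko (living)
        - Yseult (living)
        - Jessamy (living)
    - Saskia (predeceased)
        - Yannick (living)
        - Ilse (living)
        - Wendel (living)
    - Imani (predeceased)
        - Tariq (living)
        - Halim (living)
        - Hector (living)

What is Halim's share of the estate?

Halim receives ₹114,000.

Perrin takes one-quarter of ₹1,672,000 = ₹418,000. The remaining ₹1,254,000 passes to the descendants.
No child survives, so the initial division is made at the grandchildren's generation.
The descendants' portion (₹1,254,000) is divided into 11 shares of ₹114,000: Reuben, Chioma, Niko, Yseult, Jessamy, Yannick, Ilse, Wendel, Tariq, Halim, and Hector each take ₹114,000.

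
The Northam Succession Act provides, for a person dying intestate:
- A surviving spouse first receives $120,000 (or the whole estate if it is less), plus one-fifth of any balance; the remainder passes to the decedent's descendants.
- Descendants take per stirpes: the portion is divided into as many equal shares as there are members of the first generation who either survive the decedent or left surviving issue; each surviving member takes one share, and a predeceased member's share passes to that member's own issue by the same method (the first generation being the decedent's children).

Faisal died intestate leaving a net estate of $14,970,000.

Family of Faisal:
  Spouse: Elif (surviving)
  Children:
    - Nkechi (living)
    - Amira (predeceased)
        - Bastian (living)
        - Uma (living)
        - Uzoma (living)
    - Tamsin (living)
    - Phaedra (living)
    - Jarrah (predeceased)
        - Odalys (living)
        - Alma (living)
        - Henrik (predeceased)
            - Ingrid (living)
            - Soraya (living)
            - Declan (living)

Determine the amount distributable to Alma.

Alma receives $792,000.

Elif first takes $120,000, leaving a balance of $14,850,000. Elif then takes one-fifth of the balance ($2,970,000), for a total of $3,090,000. The remaining $11,880,000 passes to the descendants.
The descendants' portion ($11,880,000) is divided into 5 shares of $2,376,000: Nkechi, Tamsin, and Phaedra each take $2,376,000; Amira's $2,376,000 share passes to Amira's issue; Jarrah's $2,376,000 share passes to Jarrah's issue.
Amira's share ($2,376,000) is divided into 3 shares of $792,000: Bastian, Uma, and Uzoma each take $792,000.
Jarrah's share ($2,376,000) is divided into 3 shares of $792,000: Odalys and Alma each take $792,000; Henrik's $792,000 share passes to Henrik's issue.
Henrik's share ($792,000) is divided into 3 shares of $264,000: Ingrid, Soraya, and Declan each take $264,000.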